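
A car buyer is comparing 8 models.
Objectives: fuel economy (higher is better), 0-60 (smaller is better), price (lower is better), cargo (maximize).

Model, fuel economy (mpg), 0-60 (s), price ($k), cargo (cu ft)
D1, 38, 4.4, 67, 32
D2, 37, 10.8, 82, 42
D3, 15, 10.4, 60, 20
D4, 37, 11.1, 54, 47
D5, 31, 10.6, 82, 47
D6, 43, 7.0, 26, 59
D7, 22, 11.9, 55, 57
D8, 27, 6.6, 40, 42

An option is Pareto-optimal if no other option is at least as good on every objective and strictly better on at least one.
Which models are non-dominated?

D1, D6, D8

D1: not dominated (best 0-60).
D2: dominated by D6 (fuel economy 43≥37, 0-60 7.0≤10.8, price 26≤82, cargo 59≥42).
D3: dominated by D6 (fuel economy 43≥15, 0-60 7.0≤10.4, price 26≤60, cargo 59≥20).
D4: dominated by D6 (fuel economy 43≥37, 0-60 7.0≤11.1, price 26≤54, cargo 59≥47).
D5: dominated by D6 (fuel economy 43≥31, 0-60 7.0≤10.6, price 26≤82, cargo 59≥47).
D6: not dominated (best fuel economy).
D7: dominated by D6 (fuel economy 43≥22, 0-60 7.0≤11.9, price 26≤55, cargo 59≥57).
D8: not dominated.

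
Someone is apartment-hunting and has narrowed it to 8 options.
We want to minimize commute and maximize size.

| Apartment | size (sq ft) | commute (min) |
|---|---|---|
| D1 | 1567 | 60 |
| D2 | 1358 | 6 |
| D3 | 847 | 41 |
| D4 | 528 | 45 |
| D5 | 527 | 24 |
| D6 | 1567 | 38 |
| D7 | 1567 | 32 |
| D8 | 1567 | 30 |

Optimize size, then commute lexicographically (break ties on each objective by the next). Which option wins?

D8

First maximize size: best is 1567, kept {D1, D6, D7, D8}.
Then minimize commute: best is 30, kept {D8}.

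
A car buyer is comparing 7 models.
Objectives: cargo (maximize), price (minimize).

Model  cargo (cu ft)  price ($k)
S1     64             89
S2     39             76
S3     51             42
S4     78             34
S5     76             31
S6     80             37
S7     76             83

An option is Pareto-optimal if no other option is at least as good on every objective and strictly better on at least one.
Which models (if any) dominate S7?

S4: cargo 78≥76, price 34≤83 — dominates S7.
S5: cargo 76≥76, price 31≤83 — dominates S7.
S6: cargo 80≥76, price 37≤83 — dominates S7.
Others (S1, S2, S3) are each worse than S7 on at least one objective.

S4, S5, S6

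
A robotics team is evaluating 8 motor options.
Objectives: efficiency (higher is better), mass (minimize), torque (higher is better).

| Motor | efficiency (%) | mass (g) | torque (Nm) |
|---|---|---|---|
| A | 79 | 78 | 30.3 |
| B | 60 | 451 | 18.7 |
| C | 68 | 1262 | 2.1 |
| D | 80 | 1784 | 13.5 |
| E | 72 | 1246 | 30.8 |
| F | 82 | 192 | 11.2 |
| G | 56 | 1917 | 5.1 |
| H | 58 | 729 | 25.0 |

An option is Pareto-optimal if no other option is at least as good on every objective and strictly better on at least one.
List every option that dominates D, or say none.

none

A: worse on efficiency (79 vs 80).
B: worse on efficiency (60 vs 80).
C: worse on efficiency (68 vs 80).
E: worse on efficiency (72 vs 80).
F: worse on torque (11.2 vs 13.5).
G: worse on efficiency (56 vs 80).
H: worse on efficiency (58 vs 80).
No option dominates D.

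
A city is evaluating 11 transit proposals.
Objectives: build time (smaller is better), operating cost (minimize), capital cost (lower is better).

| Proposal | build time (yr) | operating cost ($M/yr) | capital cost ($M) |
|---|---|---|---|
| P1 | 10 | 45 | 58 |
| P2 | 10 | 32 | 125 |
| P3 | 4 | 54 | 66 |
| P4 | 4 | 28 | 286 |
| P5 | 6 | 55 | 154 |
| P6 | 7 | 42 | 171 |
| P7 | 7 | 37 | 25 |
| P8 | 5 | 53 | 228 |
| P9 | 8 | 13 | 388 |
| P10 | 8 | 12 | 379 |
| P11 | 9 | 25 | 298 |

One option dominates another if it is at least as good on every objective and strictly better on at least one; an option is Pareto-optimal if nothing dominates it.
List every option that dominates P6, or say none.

P7: build time 7≤7, operating cost 37≤42, capital cost 25≤171 — dominates P6.
Others (P1, P2, P3, P4, P5, P8, P9, P10, P11) are each worse than P6 on at least one objective.

P7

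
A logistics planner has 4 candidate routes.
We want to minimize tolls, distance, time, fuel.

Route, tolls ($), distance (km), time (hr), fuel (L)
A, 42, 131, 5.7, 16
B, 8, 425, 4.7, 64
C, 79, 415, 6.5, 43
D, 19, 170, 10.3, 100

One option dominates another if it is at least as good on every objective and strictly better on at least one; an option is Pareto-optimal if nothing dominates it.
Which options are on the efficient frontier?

A: not dominated (best distance).
B: not dominated (best tolls).
C: dominated by A (tolls 42≤79, distance 131≤415, time 5.7≤6.5, fuel 16≤43).
D: not dominated.

A, B, D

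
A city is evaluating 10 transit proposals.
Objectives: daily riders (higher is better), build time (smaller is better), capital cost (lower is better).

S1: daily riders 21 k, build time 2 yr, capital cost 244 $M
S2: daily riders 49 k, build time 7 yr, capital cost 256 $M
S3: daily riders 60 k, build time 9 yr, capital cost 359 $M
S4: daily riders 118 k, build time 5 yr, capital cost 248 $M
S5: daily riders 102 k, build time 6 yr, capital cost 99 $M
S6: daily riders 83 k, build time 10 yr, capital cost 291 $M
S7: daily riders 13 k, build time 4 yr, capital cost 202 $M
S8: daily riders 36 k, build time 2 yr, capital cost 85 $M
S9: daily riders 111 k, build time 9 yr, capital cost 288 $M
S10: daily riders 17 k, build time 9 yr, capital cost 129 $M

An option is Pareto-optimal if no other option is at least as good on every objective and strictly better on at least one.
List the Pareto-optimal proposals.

S4, S5, S8

S1: dominated by S8 (daily riders 36≥21, build time 2≤2, capital cost 85≤244).
S2: dominated by S4 (daily riders 118≥49, build time 5≤7, capital cost 248≤256).
S3: dominated by S4 (daily riders 118≥60, build time 5≤9, capital cost 248≤359).
S4: not dominated (best daily riders).
S5: not dominated.
S6: dominated by S4 (daily riders 118≥83, build time 5≤10, capital cost 248≤291).
S7: dominated by S8 (daily riders 36≥13, build time 2≤4, capital cost 85≤202).
S8: not dominated (best capital cost).
S9: dominated by S4 (daily riders 118≥111, build time 5≤9, capital cost 248≤288).
S10: dominated by S5 (daily riders 102≥17, build time 6≤9, capital cost 99≤129).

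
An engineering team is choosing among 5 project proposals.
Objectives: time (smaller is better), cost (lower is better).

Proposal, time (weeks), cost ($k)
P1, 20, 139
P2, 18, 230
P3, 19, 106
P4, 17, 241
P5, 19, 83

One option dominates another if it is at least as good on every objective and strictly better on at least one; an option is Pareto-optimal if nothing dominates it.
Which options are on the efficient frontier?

P2, P4, P5

P1: dominated by P3 (time 19≤20, cost 106≤139).
P2: not dominated.
P3: dominated by P5 (time 19≤19, cost 83≤106).
P4: not dominated (best time).
P5: not dominated (best cost).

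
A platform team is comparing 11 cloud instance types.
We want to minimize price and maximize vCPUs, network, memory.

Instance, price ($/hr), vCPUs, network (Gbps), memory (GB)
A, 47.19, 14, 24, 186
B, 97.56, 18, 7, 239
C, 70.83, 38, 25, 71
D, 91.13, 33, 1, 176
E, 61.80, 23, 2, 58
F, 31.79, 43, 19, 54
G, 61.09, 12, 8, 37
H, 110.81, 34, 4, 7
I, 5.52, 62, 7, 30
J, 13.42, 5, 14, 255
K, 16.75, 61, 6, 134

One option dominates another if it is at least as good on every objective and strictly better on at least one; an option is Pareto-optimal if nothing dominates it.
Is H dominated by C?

C vs H: price 70.83≤110.81, vCPUs 38≥34, network 25≥4, memory 71≥7 — C is at least as good on every objective with at least one strict improvement.

Yes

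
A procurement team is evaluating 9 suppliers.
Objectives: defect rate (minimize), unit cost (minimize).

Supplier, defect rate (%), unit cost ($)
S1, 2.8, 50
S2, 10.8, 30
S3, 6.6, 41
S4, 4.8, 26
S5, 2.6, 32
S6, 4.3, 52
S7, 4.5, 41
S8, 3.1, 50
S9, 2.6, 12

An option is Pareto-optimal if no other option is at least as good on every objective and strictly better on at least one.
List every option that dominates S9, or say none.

none

S1: worse on defect rate (2.8 vs 2.6).
S2: worse on defect rate (10.8 vs 2.6).
S3: worse on defect rate (6.6 vs 2.6).
S4: worse on defect rate (4.8 vs 2.6).
S5: worse on unit cost (32 vs 12).
S6: worse on defect rate (4.3 vs 2.6).
S7: worse on defect rate (4.5 vs 2.6).
S8: worse on defect rate (3.1 vs 2.6).
No option dominates S9.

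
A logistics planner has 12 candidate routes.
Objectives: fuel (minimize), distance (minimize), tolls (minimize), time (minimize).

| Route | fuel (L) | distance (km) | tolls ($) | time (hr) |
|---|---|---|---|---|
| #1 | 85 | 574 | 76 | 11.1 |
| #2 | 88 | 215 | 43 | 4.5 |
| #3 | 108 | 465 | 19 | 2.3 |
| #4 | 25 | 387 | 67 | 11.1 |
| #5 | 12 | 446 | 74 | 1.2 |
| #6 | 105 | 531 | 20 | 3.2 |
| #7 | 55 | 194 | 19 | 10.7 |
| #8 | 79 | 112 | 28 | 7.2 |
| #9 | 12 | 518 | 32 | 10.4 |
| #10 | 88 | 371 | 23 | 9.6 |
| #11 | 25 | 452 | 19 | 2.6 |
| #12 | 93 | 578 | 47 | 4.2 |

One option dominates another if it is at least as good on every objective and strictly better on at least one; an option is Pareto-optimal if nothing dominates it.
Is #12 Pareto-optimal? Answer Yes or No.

No

#11 vs #12: fuel 25≤93, distance 452≤578, tolls 19≤47, time 2.6≤4.2 — #11 is at least as good on every objective and strictly better on at least one, so #11 dominates #12.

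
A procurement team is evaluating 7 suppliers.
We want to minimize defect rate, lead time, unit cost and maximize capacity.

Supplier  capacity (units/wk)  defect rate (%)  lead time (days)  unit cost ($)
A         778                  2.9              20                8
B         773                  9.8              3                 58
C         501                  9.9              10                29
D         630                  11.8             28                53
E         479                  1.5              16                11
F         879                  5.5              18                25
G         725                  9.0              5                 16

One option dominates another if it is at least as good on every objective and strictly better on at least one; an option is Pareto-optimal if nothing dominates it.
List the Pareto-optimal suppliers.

A: not dominated (best unit cost).
B: not dominated (best lead time).
C: dominated by G (capacity 725≥501, defect rate 9.0≤9.9, lead time 5≤10, unit cost 16≤29).
D: dominated by A (capacity 778≥630, defect rate 2.9≤11.8, lead time 20≤28, unit cost 8≤53).
E: not dominated (best defect rate).
F: not dominated (best capacity).
G: not dominated.

A, B, E, F, G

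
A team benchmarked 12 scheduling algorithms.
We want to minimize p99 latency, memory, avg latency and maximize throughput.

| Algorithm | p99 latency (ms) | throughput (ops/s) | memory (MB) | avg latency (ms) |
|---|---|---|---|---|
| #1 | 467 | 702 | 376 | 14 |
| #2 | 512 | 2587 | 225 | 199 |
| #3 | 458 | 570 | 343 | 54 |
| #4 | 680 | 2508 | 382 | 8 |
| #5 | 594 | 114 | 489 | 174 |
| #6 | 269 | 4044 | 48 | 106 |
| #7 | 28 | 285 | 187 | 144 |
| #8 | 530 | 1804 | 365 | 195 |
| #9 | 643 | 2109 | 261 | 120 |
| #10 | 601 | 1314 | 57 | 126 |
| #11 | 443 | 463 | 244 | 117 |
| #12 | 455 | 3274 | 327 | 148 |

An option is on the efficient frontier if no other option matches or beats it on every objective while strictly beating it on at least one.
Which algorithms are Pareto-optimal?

#1, #3, #4, #6, #7

#1: not dominated.
#2: dominated by #6 (p99 latency 269≤512, throughput 4044≥2587, memory 48≤225, avg latency 106≤199).
#3: not dominated.
#4: not dominated (best avg latency).
#5: dominated by #1 (p99 latency 467≤594, throughput 702≥114, memory 376≤489, avg latency 14≤174).
#6: not dominated (best throughput).
#7: not dominated (best p99 latency).
#8: dominated by #6 (p99 latency 269≤530, throughput 4044≥1804, memory 48≤365, avg latency 106≤195).
#9: dominated by #6 (p99 latency 269≤643, throughput 4044≥2109, memory 48≤261, avg latency 106≤120).
#10: dominated by #6 (p99 latency 269≤601, throughput 4044≥1314, memory 48≤57, avg latency 106≤126).
#11: dominated by #6 (p99 latency 269≤443, throughput 4044≥463, memory 48≤244, avg latency 106≤117).
#12: dominated by #6 (p99 latency 269≤455, throughput 4044≥3274, memory 48≤327, avg latency 106≤148).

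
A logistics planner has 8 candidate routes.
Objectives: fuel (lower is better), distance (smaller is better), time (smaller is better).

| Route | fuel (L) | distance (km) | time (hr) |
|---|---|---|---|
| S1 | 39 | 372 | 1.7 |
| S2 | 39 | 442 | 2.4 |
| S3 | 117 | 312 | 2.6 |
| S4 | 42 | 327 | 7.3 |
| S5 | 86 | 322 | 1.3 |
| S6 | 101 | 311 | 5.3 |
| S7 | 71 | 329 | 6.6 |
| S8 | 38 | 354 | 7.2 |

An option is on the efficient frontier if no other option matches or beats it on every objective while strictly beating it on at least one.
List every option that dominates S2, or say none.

S1

S1: fuel 39≤39, distance 372≤442, time 1.7≤2.4 — dominates S2.
Others (S3, S4, S5, S6, S7, S8) are each worse than S2 on at least one objective.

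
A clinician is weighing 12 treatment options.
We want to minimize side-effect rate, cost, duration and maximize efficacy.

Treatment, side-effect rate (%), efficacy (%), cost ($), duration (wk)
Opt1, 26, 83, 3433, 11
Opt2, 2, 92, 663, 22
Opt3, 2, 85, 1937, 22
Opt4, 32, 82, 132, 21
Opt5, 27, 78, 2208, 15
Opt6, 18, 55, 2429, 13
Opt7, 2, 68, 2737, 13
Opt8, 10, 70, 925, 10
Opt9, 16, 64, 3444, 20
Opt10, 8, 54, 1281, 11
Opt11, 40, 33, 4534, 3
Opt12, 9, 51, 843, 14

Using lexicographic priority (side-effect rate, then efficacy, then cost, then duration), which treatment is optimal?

Opt2

First minimize side-effect rate: best is 2, kept {Opt2, Opt3, Opt7}.
Then maximize efficacy: best is 92, kept {Opt2}.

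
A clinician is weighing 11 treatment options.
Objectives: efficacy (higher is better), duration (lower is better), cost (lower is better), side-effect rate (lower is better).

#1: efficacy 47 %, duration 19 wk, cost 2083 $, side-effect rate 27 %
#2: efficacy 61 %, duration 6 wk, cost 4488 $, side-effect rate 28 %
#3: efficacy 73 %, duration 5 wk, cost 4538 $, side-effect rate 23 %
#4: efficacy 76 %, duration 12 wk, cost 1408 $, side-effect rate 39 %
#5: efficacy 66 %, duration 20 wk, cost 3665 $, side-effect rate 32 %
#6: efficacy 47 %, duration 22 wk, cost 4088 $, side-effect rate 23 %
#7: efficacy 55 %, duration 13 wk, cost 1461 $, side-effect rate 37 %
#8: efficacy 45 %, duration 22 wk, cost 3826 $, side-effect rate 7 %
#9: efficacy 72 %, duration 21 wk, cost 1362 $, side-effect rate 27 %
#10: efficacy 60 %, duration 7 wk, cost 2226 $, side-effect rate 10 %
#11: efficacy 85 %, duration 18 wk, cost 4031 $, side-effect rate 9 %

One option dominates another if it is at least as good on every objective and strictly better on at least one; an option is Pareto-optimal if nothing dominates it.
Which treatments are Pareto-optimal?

#1: not dominated.
#2: not dominated.
#3: not dominated (best duration).
#4: not dominated.
#5: not dominated.
#6: dominated by #10 (efficacy 60≥47, duration 7≤22, cost 2226≤4088, side-effect rate 10≤23).
#7: not dominated.
#8: not dominated (best side-effect rate).
#9: not dominated (best cost).
#10: not dominated.
#11: not dominated (best efficacy).

#1, #2, #3, #4, #5, #7, #8, #9, #10, #11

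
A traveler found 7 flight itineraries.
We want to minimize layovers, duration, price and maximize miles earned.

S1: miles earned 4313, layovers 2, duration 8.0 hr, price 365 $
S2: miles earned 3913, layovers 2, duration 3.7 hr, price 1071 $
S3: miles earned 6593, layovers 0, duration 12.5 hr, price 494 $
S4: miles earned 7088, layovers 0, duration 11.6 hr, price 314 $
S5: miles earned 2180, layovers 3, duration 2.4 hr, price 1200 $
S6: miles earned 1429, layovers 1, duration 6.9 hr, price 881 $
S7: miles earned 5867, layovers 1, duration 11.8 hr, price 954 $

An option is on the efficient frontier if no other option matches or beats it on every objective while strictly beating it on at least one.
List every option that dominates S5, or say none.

S1: worse on duration (8.0 vs 2.4).
S2: worse on duration (3.7 vs 2.4).
S3: worse on duration (12.5 vs 2.4).
S4: worse on duration (11.6 vs 2.4).
S6: worse on miles earned (1429 vs 2180).
S7: worse on duration (11.8 vs 2.4).
No option dominates S5.

none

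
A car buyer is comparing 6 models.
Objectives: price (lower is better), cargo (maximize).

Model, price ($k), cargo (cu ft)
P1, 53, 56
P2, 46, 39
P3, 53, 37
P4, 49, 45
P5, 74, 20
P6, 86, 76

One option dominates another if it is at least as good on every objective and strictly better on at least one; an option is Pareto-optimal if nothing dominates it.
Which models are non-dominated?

P1, P2, P4, P6

P1: not dominated.
P2: not dominated (best price).
P3: dominated by P1 (price 53≤53, cargo 56≥37).
P4: not dominated.
P5: dominated by P1 (price 53≤74, cargo 56≥20).
P6: not dominated (best cargo).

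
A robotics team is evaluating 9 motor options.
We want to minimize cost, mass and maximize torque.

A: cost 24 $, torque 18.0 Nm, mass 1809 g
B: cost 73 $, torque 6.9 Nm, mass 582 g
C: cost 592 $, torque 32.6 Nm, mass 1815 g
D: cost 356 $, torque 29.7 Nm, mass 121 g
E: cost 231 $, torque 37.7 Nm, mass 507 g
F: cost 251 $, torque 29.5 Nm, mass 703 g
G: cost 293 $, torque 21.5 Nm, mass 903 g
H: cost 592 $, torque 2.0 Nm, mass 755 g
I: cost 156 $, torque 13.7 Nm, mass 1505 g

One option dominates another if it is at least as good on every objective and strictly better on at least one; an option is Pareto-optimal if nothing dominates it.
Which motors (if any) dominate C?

E: cost 231≤592, torque 37.7≥32.6, mass 507≤1815 — dominates C.
Others (A, B, D, F, G, H, I) are each worse than C on at least one objective.

E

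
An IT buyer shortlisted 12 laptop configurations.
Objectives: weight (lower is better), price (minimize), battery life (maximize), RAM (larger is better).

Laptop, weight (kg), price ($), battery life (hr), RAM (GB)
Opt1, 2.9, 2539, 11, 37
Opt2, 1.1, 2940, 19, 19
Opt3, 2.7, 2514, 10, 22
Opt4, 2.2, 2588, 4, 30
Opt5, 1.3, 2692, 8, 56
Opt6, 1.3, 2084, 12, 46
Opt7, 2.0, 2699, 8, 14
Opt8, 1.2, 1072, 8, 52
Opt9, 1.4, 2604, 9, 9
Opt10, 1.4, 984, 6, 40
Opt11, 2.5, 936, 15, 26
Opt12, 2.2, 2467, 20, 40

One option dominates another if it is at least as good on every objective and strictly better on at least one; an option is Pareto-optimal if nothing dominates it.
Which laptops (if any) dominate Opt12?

Opt1: worse on weight (2.9 vs 2.2).
Opt2: worse on price (2940 vs 2467).
Opt3: worse on weight (2.7 vs 2.2).
Opt4: worse on price (2588 vs 2467).
Opt5: worse on price (2692 vs 2467).
Opt6: worse on battery life (12 vs 20).
Opt7: worse on price (2699 vs 2467).
Opt8: worse on battery life (8 vs 20).
Opt9: worse on price (2604 vs 2467).
Opt10: worse on battery life (6 vs 20).
Opt11: worse on weight (2.5 vs 2.2).
No option dominates Opt12.

none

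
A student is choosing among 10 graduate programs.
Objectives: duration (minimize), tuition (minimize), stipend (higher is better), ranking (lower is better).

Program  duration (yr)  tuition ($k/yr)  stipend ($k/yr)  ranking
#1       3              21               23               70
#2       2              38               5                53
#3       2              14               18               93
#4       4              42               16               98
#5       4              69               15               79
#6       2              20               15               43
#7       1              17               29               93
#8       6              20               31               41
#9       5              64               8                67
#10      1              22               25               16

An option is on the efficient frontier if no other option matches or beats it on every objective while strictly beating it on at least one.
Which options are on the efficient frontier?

#1: not dominated.
#2: dominated by #6 (duration 2≤2, tuition 20≤38, stipend 15≥5, ranking 43≤53).
#3: not dominated (best tuition).
#4: dominated by #1 (duration 3≤4, tuition 21≤42, stipend 23≥16, ranking 70≤98).
#5: dominated by #1 (duration 3≤4, tuition 21≤69, stipend 23≥15, ranking 70≤79).
#6: not dominated.
#7: not dominated.
#8: not dominated (best stipend).
#9: dominated by #6 (duration 2≤5, tuition 20≤64, stipend 15≥8, ranking 43≤67).
#10: not dominated (best ranking).

#1, #3, #6, #7, #8, #10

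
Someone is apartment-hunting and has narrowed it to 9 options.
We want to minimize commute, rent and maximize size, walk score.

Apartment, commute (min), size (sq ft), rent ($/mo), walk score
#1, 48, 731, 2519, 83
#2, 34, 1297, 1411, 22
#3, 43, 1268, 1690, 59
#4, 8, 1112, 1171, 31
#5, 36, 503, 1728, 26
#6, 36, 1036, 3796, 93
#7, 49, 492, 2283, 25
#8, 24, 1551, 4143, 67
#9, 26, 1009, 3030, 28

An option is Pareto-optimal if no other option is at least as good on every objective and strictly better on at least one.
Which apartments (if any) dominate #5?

#4

#4: commute 8≤36, size 1112≥503, rent 1171≤1728, walk score 31≥26 — dominates #5.
Others (#1, #2, #3, #6, #7, #8, #9) are each worse than #5 on at least one objective.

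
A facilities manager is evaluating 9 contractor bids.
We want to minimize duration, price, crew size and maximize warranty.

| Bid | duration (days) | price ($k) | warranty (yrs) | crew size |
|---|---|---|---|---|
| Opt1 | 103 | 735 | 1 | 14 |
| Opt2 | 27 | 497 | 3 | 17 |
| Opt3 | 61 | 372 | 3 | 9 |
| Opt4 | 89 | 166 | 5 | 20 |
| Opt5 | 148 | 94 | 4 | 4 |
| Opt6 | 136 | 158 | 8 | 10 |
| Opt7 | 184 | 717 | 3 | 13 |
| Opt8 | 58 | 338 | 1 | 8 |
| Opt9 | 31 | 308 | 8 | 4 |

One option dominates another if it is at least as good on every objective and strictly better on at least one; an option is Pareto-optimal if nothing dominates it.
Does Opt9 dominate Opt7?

Yes

Opt9 vs Opt7: duration 31≤184, price 308≤717, warranty 8≥3, crew size 4≤13 — Opt9 is at least as good on every objective with at least one strict improvement.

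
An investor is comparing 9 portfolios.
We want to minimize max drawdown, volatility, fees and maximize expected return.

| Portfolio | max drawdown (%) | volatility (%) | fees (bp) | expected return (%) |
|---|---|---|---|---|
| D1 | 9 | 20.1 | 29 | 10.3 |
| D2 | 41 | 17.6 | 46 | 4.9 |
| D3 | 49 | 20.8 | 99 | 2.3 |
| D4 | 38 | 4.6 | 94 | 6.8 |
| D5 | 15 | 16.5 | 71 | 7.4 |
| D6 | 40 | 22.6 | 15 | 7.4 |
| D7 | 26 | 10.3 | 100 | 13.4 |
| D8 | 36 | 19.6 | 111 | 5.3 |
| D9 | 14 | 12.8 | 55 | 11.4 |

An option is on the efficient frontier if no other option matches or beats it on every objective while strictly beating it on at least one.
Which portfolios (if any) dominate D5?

D9

D9: max drawdown 14≤15, volatility 12.8≤16.5, fees 55≤71, expected return 11.4≥7.4 — dominates D5.
Others (D1, D2, D3, D4, D6, D7, D8) are each worse than D5 on at least one objective.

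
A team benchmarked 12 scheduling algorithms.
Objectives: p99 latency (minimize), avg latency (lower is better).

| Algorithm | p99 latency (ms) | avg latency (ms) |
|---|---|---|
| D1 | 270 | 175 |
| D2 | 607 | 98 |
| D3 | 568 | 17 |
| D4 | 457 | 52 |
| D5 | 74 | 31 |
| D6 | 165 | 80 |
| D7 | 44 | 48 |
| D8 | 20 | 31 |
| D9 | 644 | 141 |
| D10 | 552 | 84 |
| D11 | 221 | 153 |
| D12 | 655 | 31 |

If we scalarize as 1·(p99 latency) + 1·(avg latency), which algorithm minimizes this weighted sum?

D1: 1·270 + 1·175 = 445
D2: 1·607 + 1·98 = 705
D3: 1·568 + 1·17 = 585
D4: 1·457 + 1·52 = 509
D5: 1·74 + 1·31 = 105
D6: 1·165 + 1·80 = 245
D7: 1·44 + 1·48 = 92
D8: 1·20 + 1·31 = 51
D9: 1·644 + 1·141 = 785
D10: 1·552 + 1·84 = 636
D11: 1·221 + 1·153 = 374
D12: 1·655 + 1·31 = 686
Lowest: D8 at 51.

D8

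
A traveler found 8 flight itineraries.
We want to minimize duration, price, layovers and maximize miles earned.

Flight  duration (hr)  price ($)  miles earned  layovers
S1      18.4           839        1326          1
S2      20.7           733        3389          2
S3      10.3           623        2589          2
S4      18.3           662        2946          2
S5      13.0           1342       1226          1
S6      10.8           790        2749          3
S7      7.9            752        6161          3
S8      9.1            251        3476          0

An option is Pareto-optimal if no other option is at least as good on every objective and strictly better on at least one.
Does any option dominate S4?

Yes

S8 vs S4: duration 9.1≤18.3, price 251≤662, miles earned 3476≥2946, layovers 0≤2 — S8 is at least as good on every objective and strictly better on at least one, so S8 dominates S4.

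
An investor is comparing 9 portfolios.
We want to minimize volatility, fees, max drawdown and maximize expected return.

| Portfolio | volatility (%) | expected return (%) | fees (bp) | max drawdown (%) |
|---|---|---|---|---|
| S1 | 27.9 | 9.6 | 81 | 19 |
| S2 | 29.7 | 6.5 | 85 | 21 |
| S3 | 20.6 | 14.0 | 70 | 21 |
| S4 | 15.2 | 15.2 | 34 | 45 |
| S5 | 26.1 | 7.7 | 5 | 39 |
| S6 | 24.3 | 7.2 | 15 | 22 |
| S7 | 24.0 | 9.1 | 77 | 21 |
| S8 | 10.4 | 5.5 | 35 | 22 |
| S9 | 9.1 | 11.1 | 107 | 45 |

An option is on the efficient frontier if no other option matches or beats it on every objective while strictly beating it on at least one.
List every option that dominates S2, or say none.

S1, S3, S7

S1: volatility 27.9≤29.7, expected return 9.6≥6.5, fees 81≤85, max drawdown 19≤21 — dominates S2.
S3: volatility 20.6≤29.7, expected return 14.0≥6.5, fees 70≤85, max drawdown 21≤21 — dominates S2.
S7: volatility 24.0≤29.7, expected return 9.1≥6.5, fees 77≤85, max drawdown 21≤21 — dominates S2.
Others (S4, S5, S6, S8, S9) are each worse than S2 on at least one objective.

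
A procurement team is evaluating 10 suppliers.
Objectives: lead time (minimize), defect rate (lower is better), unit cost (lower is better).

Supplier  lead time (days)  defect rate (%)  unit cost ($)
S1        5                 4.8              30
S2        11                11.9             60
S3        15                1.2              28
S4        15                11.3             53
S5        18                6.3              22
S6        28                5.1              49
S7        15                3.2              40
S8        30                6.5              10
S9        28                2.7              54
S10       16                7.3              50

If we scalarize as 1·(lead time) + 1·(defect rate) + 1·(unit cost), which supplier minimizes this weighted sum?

S1

S1: 1·5 + 1·4.8 + 1·30 = 39.8
S2: 1·11 + 1·11.9 + 1·60 = 82.9
S3: 1·15 + 1·1.2 + 1·28 = 44.2
S4: 1·15 + 1·11.3 + 1·53 = 79.3
S5: 1·18 + 1·6.3 + 1·22 = 46.3
S6: 1·28 + 1·5.1 + 1·49 = 82.1
S7: 1·15 + 1·3.2 + 1·40 = 58.2
S8: 1·30 + 1·6.5 + 1·10 = 46.5
S9: 1·28 + 1·2.7 + 1·54 = 84.7
S10: 1·16 + 1·7.3 + 1·50 = 73.3
Lowest: S1 at 39.8.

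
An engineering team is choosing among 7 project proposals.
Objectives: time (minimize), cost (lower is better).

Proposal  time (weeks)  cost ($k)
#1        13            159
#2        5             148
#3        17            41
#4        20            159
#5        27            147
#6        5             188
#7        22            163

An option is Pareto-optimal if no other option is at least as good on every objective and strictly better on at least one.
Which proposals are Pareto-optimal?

#2, #3

#1: dominated by #2 (time 5≤13, cost 148≤159).
#2: not dominated.
#3: not dominated (best cost).
#4: dominated by #1 (time 13≤20, cost 159≤159).
#5: dominated by #3 (time 17≤27, cost 41≤147).
#6: dominated by #2 (time 5≤5, cost 148≤188).
#7: dominated by #1 (time 13≤22, cost 159≤163).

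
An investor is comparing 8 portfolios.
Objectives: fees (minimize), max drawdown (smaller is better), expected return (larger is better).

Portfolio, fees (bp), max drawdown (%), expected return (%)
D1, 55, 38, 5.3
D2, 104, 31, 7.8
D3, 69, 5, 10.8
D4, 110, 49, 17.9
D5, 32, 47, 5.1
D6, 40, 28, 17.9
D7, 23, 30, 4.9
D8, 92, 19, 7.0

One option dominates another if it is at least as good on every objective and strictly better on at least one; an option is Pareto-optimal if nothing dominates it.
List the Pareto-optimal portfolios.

D1: dominated by D6 (fees 40≤55, max drawdown 28≤38, expected return 17.9≥5.3).
D2: dominated by D3 (fees 69≤104, max drawdown 5≤31, expected return 10.8≥7.8).
D3: not dominated (best max drawdown).
D4: dominated by D6 (fees 40≤110, max drawdown 28≤49, expected return 17.9≥17.9).
D5: not dominated.
D6: not dominated.
D7: not dominated (best fees).
D8: dominated by D3 (fees 69≤92, max drawdown 5≤19, expected return 10.8≥7.0).

D3, D5, D6, D7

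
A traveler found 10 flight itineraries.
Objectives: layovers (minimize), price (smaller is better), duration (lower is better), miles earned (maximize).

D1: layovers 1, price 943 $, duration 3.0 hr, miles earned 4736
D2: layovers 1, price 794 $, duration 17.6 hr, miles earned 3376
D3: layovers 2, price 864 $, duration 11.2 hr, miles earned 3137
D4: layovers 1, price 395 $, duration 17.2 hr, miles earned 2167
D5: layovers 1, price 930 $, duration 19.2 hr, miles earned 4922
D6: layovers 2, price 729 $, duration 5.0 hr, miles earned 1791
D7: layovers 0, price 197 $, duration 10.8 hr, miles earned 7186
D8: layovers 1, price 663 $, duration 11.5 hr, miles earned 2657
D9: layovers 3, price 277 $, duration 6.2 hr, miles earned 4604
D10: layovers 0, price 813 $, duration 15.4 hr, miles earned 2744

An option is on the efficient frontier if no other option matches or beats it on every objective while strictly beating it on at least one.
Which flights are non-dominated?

D1, D6, D7, D9

D1: not dominated (best duration).
D2: dominated by D7 (layovers 0≤1, price 197≤794, duration 10.8≤17.6, miles earned 7186≥3376).
D3: dominated by D7 (layovers 0≤2, price 197≤864, duration 10.8≤11.2, miles earned 7186≥3137).
D4: dominated by D7 (layovers 0≤1, price 197≤395, duration 10.8≤17.2, miles earned 7186≥2167).
D5: dominated by D7 (layovers 0≤1, price 197≤930, duration 10.8≤19.2, miles earned 7186≥4922).
D6: not dominated.
D7: not dominated (best price).
D8: dominated by D7 (layovers 0≤1, price 197≤663, duration 10.8≤11.5, miles earned 7186≥2657).
D9: not dominated.
D10: dominated by D7 (layovers 0≤0, price 197≤813, duration 10.8≤15.4, miles earned 7186≥2744).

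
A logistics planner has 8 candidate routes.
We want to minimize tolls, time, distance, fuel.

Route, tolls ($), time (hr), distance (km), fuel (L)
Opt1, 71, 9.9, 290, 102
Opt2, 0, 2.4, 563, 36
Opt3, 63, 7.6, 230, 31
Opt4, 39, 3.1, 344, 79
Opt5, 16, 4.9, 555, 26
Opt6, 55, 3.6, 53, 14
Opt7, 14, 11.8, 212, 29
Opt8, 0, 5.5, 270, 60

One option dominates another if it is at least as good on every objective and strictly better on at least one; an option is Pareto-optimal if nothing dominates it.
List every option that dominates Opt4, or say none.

Opt1: worse on tolls (71 vs 39).
Opt2: worse on distance (563 vs 344).
Opt3: worse on tolls (63 vs 39).
Opt5: worse on time (4.9 vs 3.1).
Opt6: worse on tolls (55 vs 39).
Opt7: worse on time (11.8 vs 3.1).
Opt8: worse on time (5.5 vs 3.1).
No option dominates Opt4.

none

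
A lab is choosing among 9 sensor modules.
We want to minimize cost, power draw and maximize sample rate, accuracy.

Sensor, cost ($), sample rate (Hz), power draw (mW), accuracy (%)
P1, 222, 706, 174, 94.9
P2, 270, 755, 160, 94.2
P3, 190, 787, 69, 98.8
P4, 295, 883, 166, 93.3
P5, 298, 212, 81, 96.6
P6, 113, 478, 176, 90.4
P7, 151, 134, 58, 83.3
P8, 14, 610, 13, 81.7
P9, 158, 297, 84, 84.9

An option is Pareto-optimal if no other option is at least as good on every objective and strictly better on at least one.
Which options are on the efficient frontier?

P1: dominated by P3 (cost 190≤222, sample rate 787≥706, power draw 69≤174, accuracy 98.8≥94.9).
P2: dominated by P3 (cost 190≤270, sample rate 787≥755, power draw 69≤160, accuracy 98.8≥94.2).
P3: not dominated (best accuracy).
P4: not dominated (best sample rate).
P5: dominated by P3 (cost 190≤298, sample rate 787≥212, power draw 69≤81, accuracy 98.8≥96.6).
P6: not dominated.
P7: not dominated.
P8: not dominated (best cost).
P9: not dominated.

P3, P4, P6, P7, P8, P9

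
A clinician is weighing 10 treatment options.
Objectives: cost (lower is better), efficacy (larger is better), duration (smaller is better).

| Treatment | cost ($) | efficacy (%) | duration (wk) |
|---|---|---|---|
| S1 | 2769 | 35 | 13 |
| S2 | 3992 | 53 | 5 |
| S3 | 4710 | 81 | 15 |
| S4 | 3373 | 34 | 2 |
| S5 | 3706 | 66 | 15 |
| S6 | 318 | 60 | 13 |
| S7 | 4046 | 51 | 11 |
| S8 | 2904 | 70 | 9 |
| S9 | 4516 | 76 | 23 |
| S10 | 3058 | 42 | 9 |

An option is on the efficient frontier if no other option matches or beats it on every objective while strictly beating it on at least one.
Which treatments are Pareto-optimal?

S2, S3, S4, S6, S8, S9

S1: dominated by S6 (cost 318≤2769, efficacy 60≥35, duration 13≤13).
S2: not dominated.
S3: not dominated (best efficacy).
S4: not dominated (best duration).
S5: dominated by S8 (cost 2904≤3706, efficacy 70≥66, duration 9≤15).
S6: not dominated (best cost).
S7: dominated by S2 (cost 3992≤4046, efficacy 53≥51, duration 5≤11).
S8: not dominated.
S9: not dominated.
S10: dominated by S8 (cost 2904≤3058, efficacy 70≥42, duration 9≤9).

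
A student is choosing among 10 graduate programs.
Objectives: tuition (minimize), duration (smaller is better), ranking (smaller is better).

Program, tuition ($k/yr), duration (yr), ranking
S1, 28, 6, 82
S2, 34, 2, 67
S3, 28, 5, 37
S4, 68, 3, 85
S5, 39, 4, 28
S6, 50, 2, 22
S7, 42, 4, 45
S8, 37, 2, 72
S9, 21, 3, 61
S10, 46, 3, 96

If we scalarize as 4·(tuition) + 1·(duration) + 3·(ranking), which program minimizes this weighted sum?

S3

S1: 4·28 + 1·6 + 3·82 = 364
S2: 4·34 + 1·2 + 3·67 = 339
S3: 4·28 + 1·5 + 3·37 = 228
S4: 4·68 + 1·3 + 3·85 = 530
S5: 4·39 + 1·4 + 3·28 = 244
S6: 4·50 + 1·2 + 3·22 = 268
S7: 4·42 + 1·4 + 3·45 = 307
S8: 4·37 + 1·2 + 3·72 = 366
S9: 4·21 + 1·3 + 3·61 = 270
S10: 4·46 + 1·3 + 3·96 = 475
Lowest: S3 at 228.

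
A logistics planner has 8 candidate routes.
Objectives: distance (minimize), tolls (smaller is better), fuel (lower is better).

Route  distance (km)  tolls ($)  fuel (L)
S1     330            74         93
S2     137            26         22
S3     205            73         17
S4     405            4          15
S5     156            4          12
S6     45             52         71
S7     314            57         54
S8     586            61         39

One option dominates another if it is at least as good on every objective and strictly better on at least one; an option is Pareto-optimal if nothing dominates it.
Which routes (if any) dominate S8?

S2, S4, S5

S2: distance 137≤586, tolls 26≤61, fuel 22≤39 — dominates S8.
S4: distance 405≤586, tolls 4≤61, fuel 15≤39 — dominates S8.
S5: distance 156≤586, tolls 4≤61, fuel 12≤39 — dominates S8.
Others (S1, S3, S6, S7) are each worse than S8 on at least one objective.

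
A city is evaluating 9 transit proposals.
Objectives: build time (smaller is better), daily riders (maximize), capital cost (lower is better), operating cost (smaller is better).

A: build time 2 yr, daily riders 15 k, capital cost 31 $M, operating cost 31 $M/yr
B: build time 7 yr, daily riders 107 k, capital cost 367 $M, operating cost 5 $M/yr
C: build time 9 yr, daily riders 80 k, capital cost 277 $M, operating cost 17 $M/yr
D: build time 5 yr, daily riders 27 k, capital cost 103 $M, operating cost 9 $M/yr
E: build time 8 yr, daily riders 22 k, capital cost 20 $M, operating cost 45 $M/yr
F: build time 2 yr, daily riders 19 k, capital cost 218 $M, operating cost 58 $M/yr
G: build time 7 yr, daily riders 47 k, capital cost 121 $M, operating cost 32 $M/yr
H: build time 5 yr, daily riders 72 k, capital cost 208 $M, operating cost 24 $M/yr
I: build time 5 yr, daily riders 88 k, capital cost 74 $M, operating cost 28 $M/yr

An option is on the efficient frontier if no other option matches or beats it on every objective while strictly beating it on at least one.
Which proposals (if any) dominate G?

I

I: build time 5≤7, daily riders 88≥47, capital cost 74≤121, operating cost 28≤32 — dominates G.
Others (A, B, C, D, E, F, H) are each worse than G on at least one objective.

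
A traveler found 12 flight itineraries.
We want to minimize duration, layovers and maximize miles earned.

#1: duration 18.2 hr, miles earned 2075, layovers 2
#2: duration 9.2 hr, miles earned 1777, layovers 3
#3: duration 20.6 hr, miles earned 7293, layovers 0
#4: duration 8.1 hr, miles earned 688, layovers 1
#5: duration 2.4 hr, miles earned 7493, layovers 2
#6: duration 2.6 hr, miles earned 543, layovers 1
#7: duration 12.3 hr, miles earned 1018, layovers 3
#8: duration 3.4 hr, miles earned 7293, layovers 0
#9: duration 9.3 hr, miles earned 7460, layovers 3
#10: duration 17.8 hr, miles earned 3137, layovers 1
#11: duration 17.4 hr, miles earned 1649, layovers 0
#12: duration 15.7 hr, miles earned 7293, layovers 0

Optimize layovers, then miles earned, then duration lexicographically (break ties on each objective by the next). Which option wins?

#8

First minimize layovers: best is 0, kept {#3, #8, #11, #12}.
Then maximize miles earned: best is 7293, kept {#3, #8, #12}.
Then minimize duration: best is 3.4, kept {#8}.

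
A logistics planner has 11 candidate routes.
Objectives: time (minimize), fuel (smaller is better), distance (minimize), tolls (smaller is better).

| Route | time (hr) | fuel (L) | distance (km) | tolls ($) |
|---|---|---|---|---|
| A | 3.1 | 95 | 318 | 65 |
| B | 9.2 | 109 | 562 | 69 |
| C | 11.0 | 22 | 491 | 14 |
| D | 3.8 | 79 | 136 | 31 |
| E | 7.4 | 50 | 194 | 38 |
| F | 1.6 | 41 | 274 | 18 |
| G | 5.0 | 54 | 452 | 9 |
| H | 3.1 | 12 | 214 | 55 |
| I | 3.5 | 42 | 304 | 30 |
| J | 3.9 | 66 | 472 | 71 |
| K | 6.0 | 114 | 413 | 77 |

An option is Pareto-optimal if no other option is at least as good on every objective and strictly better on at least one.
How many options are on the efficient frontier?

6

A: dominated by F (time 1.6≤3.1, fuel 41≤95, distance 274≤318, tolls 18≤65).
B: dominated by A (time 3.1≤9.2, fuel 95≤109, distance 318≤562, tolls 65≤69).
C: not dominated.
D: not dominated (best distance).
E: not dominated.
F: not dominated (best time).
G: not dominated (best tolls).
H: not dominated (best fuel).
I: dominated by F (time 1.6≤3.5, fuel 41≤42, distance 274≤304, tolls 18≤30).
J: dominated by F (time 1.6≤3.9, fuel 41≤66, distance 274≤472, tolls 18≤71).
K: dominated by A (time 3.1≤6.0, fuel 95≤114, distance 318≤413, tolls 65≤77).
Pareto-optimal: C, D, E, F, G, H → 6.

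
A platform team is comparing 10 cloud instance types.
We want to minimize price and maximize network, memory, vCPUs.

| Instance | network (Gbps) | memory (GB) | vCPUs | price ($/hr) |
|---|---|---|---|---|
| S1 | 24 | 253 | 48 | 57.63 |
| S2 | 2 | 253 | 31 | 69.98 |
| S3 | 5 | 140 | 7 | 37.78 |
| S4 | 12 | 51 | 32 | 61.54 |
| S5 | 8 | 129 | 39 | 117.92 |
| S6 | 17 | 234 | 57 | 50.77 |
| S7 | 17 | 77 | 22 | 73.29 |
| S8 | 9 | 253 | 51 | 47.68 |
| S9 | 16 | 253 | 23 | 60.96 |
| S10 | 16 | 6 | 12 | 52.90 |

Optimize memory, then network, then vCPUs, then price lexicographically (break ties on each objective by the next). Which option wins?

S1

First maximize memory: best is 253, kept {S1, S2, S8, S9}.
Then maximize network: best is 24, kept {S1}.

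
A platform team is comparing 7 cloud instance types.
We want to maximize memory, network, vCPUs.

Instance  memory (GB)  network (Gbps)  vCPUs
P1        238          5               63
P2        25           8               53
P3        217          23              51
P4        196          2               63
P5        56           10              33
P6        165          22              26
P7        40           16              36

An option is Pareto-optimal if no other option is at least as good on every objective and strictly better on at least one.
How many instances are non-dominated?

P1: not dominated (best memory).
P2: not dominated.
P3: not dominated (best network).
P4: dominated by P1 (memory 238≥196, network 5≥2, vCPUs 63≥63).
P5: dominated by P3 (memory 217≥56, network 23≥10, vCPUs 51≥33).
P6: dominated by P3 (memory 217≥165, network 23≥22, vCPUs 51≥26).
P7: dominated by P3 (memory 217≥40, network 23≥16, vCPUs 51≥36).
Pareto-optimal: P1, P2, P3 → 3.

3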